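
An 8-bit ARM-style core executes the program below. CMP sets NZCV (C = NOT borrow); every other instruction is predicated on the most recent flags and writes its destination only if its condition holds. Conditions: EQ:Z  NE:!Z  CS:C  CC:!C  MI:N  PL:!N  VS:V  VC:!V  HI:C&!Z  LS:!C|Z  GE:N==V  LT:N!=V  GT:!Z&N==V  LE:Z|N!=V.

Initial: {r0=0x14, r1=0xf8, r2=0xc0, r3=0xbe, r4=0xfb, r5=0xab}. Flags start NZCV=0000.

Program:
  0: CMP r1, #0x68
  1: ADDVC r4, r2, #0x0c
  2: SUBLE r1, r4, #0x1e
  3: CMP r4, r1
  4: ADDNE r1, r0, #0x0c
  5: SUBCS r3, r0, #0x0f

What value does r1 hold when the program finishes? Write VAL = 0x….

VAL = 0x20

[0] flags=1010 → (cmp)
[1] flags=1010 VC?T → r4=0xcc
[2] flags=1010 LE?T → r1=0xae
[3] flags=0010 → (cmp)
[4] flags=0010 NE?T → r1=0x20
[5] flags=0010 CS?T → r3=0x05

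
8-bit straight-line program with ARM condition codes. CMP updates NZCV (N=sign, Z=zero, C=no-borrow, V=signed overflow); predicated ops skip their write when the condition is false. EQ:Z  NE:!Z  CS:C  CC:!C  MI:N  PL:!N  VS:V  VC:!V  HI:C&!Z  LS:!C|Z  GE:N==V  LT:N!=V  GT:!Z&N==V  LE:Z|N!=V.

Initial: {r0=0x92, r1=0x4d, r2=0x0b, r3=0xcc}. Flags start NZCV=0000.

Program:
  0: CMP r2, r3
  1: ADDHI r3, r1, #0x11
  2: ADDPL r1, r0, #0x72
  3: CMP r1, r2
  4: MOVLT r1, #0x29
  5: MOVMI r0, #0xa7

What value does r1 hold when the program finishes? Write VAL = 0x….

VAL = 0x29

0: ✓ CMP  NZCV=0000
1: · ADDHI
2: ✓ ADDPL  r1←0x04
3: ✓ CMP  NZCV=1000
4: ✓ MOVLT  r1←0x29
5: ✓ MOVMI  r0←0xa7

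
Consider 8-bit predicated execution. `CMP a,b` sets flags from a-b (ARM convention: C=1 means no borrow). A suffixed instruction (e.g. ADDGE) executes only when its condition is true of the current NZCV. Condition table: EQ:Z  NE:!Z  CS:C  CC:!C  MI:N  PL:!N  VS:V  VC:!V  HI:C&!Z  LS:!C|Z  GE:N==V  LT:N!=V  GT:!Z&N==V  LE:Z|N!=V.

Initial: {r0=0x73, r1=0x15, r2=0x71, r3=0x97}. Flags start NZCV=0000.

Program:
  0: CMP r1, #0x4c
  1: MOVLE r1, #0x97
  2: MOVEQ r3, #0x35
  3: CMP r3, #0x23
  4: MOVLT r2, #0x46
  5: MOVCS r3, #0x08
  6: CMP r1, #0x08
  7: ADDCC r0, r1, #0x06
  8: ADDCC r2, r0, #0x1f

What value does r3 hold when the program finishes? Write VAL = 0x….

[0] flags=1000 → (cmp)
[1] flags=1000 LE?T → r1=0x97
[2] flags=1000 EQ?F → skip
[3] flags=0011 → (cmp)
[4] flags=0011 LT?T → r2=0x46
[5] flags=0011 CS?T → r3=0x08
[6] flags=1010 → (cmp)
[7] flags=1010 CC?F → skip
[8] flags=1010 CC?F → skip

VAL = 0x08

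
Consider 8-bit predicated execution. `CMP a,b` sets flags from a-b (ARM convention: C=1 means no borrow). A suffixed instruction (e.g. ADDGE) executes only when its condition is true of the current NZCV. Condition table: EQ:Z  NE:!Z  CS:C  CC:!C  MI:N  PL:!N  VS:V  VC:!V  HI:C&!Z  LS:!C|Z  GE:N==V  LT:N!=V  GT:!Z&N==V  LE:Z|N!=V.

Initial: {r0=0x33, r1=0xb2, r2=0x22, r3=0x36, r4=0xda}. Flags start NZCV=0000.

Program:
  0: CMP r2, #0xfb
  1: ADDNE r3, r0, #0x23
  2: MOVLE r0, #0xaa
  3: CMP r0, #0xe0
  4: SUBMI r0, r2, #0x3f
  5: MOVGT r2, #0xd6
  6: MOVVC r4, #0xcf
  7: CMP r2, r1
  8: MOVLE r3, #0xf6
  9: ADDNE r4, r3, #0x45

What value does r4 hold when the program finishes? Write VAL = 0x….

VAL = 0x9b

[0] flags=0000 → (cmp)
[1] flags=0000 NE?T → r3=0x56
[2] flags=0000 LE?F → skip
[3] flags=0000 → (cmp)
[4] flags=0000 MI?F → skip
[5] flags=0000 GT?T → r2=0xd6
[6] flags=0000 VC?T → r4=0xcf
[7] flags=0010 → (cmp)
[8] flags=0010 LE?F → skip
[9] flags=0010 NE?T → r4=0x9b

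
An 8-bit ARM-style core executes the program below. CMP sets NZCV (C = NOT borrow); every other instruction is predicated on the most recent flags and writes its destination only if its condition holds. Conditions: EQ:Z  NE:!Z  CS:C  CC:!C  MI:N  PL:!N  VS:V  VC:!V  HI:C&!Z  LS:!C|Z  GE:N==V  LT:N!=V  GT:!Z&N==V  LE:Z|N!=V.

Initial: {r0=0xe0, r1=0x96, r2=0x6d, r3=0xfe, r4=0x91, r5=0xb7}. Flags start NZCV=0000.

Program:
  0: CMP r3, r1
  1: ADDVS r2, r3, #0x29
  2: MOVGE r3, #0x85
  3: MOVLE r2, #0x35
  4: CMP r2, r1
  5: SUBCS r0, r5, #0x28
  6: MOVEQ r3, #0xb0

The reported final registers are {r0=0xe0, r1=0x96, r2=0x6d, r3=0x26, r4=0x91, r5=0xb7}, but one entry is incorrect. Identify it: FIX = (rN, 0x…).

[0] flags=0010 → (cmp)
[1] flags=0010 VS?F → skip
[2] flags=0010 GE?T → r3=0x85
[3] flags=0010 LE?F → skip
[4] flags=1001 → (cmp)
[5] flags=1001 CS?F → skip
[6] flags=1001 EQ?F → skip

FIX = (r3, 0x85)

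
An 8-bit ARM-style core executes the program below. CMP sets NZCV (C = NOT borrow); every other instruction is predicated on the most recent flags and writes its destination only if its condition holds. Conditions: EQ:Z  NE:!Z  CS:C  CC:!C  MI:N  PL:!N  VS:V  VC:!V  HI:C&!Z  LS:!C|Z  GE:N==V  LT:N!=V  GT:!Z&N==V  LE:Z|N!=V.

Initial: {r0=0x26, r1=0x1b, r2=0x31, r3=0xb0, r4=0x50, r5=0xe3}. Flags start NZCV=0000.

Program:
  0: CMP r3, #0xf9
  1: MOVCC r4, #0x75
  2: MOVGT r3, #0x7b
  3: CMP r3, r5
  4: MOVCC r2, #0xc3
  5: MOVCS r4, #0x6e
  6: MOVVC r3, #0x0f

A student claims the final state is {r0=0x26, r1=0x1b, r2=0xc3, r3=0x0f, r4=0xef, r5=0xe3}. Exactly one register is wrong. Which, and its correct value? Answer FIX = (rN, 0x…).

[0] flags=1000 → (cmp)
[1] flags=1000 CC?T → r4=0x75
[2] flags=1000 GT?F → skip
[3] flags=1000 → (cmp)
[4] flags=1000 CC?T → r2=0xc3
[5] flags=1000 CS?F → skip
[6] flags=1000 VC?T → r3=0x0f

FIX = (r4, 0x75)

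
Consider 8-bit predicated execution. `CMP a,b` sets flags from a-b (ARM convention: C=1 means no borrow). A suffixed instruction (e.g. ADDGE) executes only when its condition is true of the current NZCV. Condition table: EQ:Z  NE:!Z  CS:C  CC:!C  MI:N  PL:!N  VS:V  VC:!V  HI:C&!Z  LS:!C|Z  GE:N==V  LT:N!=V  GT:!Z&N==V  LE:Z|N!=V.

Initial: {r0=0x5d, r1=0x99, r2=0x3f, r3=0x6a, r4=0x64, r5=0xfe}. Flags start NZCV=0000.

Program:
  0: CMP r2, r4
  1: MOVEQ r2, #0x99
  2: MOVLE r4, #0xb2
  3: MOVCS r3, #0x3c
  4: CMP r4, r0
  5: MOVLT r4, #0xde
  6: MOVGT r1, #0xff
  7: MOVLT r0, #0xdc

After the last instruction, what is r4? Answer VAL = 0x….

VAL = 0xde

[0] flags=1000 → (cmp)
[1] flags=1000 EQ?F → skip
[2] flags=1000 LE?T → r4=0xb2
[3] flags=1000 CS?F → skip
[4] flags=0011 → (cmp)
[5] flags=0011 LT?T → r4=0xde
[6] flags=0011 GT?F → skip
[7] flags=0011 LT?T → r0=0xdc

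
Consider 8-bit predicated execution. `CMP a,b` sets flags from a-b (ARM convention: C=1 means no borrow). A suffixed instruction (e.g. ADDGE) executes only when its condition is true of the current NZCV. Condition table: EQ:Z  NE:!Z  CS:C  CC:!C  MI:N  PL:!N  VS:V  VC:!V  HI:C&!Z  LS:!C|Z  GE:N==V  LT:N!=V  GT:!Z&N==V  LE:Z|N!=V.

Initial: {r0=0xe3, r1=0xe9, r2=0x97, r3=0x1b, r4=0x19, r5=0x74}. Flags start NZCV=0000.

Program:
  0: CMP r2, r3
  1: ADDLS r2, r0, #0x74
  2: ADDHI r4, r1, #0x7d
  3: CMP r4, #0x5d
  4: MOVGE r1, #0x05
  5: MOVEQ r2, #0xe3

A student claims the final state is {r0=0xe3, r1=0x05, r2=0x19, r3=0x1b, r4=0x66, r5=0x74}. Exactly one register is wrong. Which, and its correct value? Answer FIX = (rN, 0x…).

FIX = (r2, 0x97)

[0] flags=0011 → (cmp)
[1] flags=0011 LS?F → skip
[2] flags=0011 HI?T → r4=0x66
[3] flags=0010 → (cmp)
[4] flags=0010 GE?T → r1=0x05
[5] flags=0010 EQ?F → skip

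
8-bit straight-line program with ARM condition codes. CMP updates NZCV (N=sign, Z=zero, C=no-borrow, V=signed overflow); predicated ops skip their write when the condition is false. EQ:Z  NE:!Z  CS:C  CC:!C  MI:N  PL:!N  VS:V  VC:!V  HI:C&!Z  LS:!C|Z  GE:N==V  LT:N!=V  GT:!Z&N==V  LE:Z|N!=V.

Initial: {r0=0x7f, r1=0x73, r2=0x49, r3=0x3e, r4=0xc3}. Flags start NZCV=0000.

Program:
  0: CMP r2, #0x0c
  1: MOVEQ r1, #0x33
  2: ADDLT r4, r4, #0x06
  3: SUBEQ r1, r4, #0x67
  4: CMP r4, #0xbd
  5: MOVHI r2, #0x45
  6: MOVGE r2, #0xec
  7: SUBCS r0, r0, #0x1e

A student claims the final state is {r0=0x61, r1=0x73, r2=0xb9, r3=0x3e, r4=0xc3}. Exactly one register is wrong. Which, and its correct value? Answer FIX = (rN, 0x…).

FIX = (r2, 0xec)

[0] flags=0010 → (cmp)
[1] flags=0010 EQ?F → skip
[2] flags=0010 LT?F → skip
[3] flags=0010 EQ?F → skip
[4] flags=0010 → (cmp)
[5] flags=0010 HI?T → r2=0x45
[6] flags=0010 GE?T → r2=0xec
[7] flags=0010 CS?T → r0=0x61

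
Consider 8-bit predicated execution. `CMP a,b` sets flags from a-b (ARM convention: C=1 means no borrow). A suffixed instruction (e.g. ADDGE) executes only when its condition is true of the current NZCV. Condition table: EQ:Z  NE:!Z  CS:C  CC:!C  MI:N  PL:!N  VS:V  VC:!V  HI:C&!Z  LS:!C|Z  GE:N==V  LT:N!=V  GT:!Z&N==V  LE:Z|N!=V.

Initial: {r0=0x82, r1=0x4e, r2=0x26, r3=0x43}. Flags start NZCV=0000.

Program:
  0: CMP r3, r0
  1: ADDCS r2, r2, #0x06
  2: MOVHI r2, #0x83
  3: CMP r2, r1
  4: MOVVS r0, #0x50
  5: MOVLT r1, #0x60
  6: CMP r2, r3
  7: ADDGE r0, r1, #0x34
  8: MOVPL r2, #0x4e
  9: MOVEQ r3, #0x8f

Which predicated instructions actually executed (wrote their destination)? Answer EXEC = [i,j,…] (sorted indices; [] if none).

EXEC = [5]

0: ✓ CMP  NZCV=1001
1: · ADDCS
2: · MOVHI
3: ✓ CMP  NZCV=1000
4: · MOVVS
5: ✓ MOVLT  r1←0x60
6: ✓ CMP  NZCV=1000
7: · ADDGE
8: · MOVPL
9: · MOVEQ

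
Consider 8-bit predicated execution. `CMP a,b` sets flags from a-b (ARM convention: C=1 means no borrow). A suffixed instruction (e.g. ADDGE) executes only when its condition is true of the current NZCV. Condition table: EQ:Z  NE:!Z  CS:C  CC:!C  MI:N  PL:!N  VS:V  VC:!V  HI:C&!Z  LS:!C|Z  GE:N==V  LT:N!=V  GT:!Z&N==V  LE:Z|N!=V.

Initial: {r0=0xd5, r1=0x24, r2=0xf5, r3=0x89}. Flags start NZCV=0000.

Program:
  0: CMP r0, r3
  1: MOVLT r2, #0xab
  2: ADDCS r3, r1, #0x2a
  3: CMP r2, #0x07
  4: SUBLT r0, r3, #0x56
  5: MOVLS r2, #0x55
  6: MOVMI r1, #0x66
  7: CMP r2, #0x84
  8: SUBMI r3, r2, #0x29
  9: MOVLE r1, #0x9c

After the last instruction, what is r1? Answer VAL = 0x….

[0] flags=0010 → (cmp)
[1] flags=0010 LT?F → skip
[2] flags=0010 CS?T → r3=0x4e
[3] flags=1010 → (cmp)
[4] flags=1010 LT?T → r0=0xf8
[5] flags=1010 LS?F → skip
[6] flags=1010 MI?T → r1=0x66
[7] flags=0010 → (cmp)
[8] flags=0010 MI?F → skip
[9] flags=0010 LE?F → skip

VAL = 0x66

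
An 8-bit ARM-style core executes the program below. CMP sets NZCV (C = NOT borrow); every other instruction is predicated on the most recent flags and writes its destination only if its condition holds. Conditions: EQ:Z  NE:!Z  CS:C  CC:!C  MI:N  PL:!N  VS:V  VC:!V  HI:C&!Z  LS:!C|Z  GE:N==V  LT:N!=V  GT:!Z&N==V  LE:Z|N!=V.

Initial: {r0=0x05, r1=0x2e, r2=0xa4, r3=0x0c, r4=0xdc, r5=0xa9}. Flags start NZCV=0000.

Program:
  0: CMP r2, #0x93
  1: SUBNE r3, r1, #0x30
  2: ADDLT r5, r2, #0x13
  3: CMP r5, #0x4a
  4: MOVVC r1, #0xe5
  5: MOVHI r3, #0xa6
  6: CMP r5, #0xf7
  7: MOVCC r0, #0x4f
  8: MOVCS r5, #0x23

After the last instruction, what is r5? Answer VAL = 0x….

[0] flags=0010 → (cmp)
[1] flags=0010 NE?T → r3=0xfe
[2] flags=0010 LT?F → skip
[3] flags=0011 → (cmp)
[4] flags=0011 VC?F → skip
[5] flags=0011 HI?T → r3=0xa6
[6] flags=1000 → (cmp)
[7] flags=1000 CC?T → r0=0x4f
[8] flags=1000 CS?F → skip

VAL = 0xa9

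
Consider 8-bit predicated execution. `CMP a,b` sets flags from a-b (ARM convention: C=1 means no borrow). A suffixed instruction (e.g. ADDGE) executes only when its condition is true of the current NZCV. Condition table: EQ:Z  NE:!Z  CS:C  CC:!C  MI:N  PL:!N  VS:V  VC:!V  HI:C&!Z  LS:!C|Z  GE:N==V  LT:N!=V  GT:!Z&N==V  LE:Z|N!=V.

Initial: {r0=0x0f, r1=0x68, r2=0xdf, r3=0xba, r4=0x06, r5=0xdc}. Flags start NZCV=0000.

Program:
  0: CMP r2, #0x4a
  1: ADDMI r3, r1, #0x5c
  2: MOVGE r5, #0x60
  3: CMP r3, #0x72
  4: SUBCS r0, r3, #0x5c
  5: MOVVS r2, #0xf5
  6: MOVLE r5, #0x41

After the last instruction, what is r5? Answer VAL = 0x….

0: ✓ CMP  NZCV=1010
1: ✓ ADDMI  r3←0xc4
2: · MOVGE
3: ✓ CMP  NZCV=0011
4: ✓ SUBCS  r0←0x68
5: ✓ MOVVS  r2←0xf5
6: ✓ MOVLE  r5←0x41

VAL = 0x41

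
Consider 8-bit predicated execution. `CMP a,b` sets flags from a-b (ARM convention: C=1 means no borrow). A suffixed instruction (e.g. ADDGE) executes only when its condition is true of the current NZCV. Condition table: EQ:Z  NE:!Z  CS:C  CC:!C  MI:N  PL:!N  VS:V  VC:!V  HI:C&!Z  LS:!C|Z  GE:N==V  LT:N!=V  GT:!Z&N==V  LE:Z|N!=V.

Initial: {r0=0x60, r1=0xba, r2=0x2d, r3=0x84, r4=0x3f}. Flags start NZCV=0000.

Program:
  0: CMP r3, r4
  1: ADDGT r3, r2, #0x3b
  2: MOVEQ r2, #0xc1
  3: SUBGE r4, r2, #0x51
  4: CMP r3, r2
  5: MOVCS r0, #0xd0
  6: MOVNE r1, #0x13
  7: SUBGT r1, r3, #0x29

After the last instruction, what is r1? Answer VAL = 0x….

VAL = 0x13

[0] flags=0011 → (cmp)
[1] flags=0011 GT?F → skip
[2] flags=0011 EQ?F → skip
[3] flags=0011 GE?F → skip
[4] flags=0011 → (cmp)
[5] flags=0011 CS?T → r0=0xd0
[6] flags=0011 NE?T → r1=0x13
[7] flags=0011 GT?F → skip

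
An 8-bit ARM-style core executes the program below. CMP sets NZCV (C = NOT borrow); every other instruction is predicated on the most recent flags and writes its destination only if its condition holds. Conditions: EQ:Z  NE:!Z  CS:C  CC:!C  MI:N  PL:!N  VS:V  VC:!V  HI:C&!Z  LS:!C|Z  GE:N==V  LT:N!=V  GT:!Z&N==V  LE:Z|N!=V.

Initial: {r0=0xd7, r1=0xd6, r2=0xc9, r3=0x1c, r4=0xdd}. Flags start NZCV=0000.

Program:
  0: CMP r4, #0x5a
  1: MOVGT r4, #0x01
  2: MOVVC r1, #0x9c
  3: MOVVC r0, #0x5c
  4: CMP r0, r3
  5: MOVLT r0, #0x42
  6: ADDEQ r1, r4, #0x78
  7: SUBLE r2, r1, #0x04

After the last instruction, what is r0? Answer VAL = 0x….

[0] flags=1010 → (cmp)
[1] flags=1010 GT?F → skip
[2] flags=1010 VC?T → r1=0x9c
[3] flags=1010 VC?T → r0=0x5c
[4] flags=0010 → (cmp)
[5] flags=0010 LT?F → skip
[6] flags=0010 EQ?F → skip
[7] flags=0010 LE?F → skip

VAL = 0x5c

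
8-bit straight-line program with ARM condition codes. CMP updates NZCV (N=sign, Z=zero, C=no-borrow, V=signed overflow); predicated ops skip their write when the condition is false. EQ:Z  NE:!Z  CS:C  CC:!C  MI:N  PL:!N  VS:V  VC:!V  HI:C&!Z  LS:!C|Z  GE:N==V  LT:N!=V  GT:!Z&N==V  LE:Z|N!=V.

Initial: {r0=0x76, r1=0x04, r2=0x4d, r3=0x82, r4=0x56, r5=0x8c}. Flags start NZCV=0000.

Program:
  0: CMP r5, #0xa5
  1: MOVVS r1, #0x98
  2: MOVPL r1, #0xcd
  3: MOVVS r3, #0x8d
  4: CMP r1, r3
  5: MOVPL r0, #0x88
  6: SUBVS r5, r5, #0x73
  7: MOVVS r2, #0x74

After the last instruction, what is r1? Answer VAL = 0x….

VAL = 0x04

[0] flags=1000 → (cmp)
[1] flags=1000 VS?F → skip
[2] flags=1000 PL?F → skip
[3] flags=1000 VS?F → skip
[4] flags=1001 → (cmp)
[5] flags=1001 PL?F → skip
[6] flags=1001 VS?T → r5=0x19
[7] flags=1001 VS?T → r2=0x74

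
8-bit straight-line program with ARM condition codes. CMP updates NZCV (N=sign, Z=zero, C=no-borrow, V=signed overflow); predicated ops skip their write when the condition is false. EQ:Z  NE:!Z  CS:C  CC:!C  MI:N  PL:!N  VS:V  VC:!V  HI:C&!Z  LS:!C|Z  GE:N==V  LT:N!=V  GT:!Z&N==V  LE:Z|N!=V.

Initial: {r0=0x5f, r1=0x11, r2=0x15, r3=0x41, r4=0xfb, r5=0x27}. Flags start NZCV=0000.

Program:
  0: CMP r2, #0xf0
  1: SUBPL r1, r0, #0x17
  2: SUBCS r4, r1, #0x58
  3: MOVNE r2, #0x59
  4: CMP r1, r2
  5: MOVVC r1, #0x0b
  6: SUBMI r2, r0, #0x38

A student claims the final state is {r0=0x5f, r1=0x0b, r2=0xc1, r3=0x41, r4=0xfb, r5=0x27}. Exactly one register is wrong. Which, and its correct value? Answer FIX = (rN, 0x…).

FIX = (r2, 0x27)

0: ✓ CMP  NZCV=0000
1: ✓ SUBPL  r1←0x48
2: · SUBCS
3: ✓ MOVNE  r2←0x59
4: ✓ CMP  NZCV=1000
5: ✓ MOVVC  r1←0x0b
6: ✓ SUBMI  r2←0x27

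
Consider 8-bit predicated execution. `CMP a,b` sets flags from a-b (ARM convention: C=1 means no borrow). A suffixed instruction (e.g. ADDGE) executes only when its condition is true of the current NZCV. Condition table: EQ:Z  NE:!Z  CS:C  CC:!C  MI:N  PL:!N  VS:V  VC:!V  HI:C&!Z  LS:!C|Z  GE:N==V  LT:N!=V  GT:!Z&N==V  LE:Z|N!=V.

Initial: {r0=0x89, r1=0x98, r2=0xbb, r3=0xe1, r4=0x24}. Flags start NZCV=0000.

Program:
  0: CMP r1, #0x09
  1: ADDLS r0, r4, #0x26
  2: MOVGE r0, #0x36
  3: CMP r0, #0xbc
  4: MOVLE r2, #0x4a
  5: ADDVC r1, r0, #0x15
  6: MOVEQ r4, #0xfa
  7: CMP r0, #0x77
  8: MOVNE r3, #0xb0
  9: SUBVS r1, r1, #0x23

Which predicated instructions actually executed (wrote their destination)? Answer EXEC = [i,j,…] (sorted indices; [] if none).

0: ✓ CMP  NZCV=1010
1: · ADDLS
2: · MOVGE
3: ✓ CMP  NZCV=1000
4: ✓ MOVLE  r2←0x4a
5: ✓ ADDVC  r1←0x9e
6: · MOVEQ
7: ✓ CMP  NZCV=0011
8: ✓ MOVNE  r3←0xb0
9: ✓ SUBVS  r1←0x7b

EXEC = [4,5,8,9]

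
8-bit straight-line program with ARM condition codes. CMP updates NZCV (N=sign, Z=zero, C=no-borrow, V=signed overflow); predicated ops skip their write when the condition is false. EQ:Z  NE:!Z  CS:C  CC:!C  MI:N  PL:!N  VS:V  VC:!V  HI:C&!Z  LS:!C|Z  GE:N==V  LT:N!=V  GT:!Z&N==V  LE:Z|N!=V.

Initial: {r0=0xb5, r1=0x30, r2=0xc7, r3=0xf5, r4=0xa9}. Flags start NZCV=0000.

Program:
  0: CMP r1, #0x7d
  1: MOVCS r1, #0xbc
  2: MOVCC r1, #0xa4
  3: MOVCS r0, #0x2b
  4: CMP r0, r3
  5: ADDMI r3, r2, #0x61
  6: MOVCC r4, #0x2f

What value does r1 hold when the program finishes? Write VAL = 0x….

0: ✓ CMP  NZCV=1000
1: · MOVCS
2: ✓ MOVCC  r1←0xa4
3: · MOVCS
4: ✓ CMP  NZCV=1000
5: ✓ ADDMI  r3←0x28
6: ✓ MOVCC  r4←0x2f

VAL = 0xa4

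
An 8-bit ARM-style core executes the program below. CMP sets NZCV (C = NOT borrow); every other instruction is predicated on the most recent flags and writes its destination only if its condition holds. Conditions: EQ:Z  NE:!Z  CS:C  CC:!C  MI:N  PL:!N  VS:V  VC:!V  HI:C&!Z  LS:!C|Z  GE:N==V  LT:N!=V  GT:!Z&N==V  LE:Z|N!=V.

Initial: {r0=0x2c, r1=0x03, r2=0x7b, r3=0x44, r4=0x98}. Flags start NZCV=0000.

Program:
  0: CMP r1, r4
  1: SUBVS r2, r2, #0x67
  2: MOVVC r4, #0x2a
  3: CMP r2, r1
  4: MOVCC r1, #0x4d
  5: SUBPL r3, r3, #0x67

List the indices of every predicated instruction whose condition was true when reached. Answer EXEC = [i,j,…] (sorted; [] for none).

[0] flags=0000 → (cmp)
[1] flags=0000 VS?F → skip
[2] flags=0000 VC?T → r4=0x2a
[3] flags=0010 → (cmp)
[4] flags=0010 CC?F → skip
[5] flags=0010 PL?T → r3=0xdd

EXEC = [2,5]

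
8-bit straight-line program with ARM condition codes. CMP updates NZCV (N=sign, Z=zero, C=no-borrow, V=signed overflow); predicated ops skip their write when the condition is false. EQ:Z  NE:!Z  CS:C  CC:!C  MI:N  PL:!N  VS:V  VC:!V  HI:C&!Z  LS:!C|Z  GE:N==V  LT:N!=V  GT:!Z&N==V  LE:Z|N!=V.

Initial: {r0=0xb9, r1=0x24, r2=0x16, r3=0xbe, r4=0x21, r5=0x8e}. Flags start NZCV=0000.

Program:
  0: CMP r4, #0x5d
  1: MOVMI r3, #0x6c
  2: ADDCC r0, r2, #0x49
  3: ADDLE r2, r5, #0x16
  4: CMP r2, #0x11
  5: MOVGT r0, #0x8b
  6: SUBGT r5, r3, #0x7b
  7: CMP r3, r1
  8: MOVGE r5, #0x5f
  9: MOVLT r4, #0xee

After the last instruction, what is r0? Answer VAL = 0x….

VAL = 0x5f

[0] flags=1000 → (cmp)
[1] flags=1000 MI?T → r3=0x6c
[2] flags=1000 CC?T → r0=0x5f
[3] flags=1000 LE?T → r2=0xa4
[4] flags=1010 → (cmp)
[5] flags=1010 GT?F → skip
[6] flags=1010 GT?F → skip
[7] flags=0010 → (cmp)
[8] flags=0010 GE?T → r5=0x5f
[9] flags=0010 LT?F → skip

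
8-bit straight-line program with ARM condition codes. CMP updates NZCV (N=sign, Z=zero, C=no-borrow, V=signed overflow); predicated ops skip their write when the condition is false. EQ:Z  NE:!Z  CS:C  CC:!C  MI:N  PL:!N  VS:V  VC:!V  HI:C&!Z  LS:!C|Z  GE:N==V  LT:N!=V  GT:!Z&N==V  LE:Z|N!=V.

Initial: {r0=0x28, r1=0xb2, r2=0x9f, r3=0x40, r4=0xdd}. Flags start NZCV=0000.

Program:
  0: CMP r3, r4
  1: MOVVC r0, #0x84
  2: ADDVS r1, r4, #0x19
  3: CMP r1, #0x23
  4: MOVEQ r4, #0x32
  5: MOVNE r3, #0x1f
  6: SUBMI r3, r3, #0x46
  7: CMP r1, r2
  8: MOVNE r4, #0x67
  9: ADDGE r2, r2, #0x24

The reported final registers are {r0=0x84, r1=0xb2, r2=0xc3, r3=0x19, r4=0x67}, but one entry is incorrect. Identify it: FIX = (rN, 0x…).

FIX = (r3, 0xd9)

0: ✓ CMP  NZCV=0000
1: ✓ MOVVC  r0←0x84
2: · ADDVS
3: ✓ CMP  NZCV=1010
4: · MOVEQ
5: ✓ MOVNE  r3←0x1f
6: ✓ SUBMI  r3←0xd9
7: ✓ CMP  NZCV=0010
8: ✓ MOVNE  r4←0x67
9: ✓ ADDGE  r2←0xc3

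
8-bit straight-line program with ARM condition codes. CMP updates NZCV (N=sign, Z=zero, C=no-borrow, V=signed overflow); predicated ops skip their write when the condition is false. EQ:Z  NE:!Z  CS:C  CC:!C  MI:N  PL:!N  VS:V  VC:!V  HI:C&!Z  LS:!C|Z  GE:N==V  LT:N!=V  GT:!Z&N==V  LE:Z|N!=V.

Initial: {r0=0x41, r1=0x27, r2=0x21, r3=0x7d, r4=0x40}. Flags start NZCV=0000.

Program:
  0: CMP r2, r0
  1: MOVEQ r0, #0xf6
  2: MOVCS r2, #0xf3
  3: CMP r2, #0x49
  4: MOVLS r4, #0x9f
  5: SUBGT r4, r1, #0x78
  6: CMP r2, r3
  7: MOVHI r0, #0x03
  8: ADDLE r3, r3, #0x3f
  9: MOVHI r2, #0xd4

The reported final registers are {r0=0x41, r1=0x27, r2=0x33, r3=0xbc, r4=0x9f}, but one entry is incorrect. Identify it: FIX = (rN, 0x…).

FIX = (r2, 0x21)

0: ✓ CMP  NZCV=1000
1: · MOVEQ
2: · MOVCS
3: ✓ CMP  NZCV=1000
4: ✓ MOVLS  r4←0x9f
5: · SUBGT
6: ✓ CMP  NZCV=1000
7: · MOVHI
8: ✓ ADDLE  r3←0xbc
9: · MOVHI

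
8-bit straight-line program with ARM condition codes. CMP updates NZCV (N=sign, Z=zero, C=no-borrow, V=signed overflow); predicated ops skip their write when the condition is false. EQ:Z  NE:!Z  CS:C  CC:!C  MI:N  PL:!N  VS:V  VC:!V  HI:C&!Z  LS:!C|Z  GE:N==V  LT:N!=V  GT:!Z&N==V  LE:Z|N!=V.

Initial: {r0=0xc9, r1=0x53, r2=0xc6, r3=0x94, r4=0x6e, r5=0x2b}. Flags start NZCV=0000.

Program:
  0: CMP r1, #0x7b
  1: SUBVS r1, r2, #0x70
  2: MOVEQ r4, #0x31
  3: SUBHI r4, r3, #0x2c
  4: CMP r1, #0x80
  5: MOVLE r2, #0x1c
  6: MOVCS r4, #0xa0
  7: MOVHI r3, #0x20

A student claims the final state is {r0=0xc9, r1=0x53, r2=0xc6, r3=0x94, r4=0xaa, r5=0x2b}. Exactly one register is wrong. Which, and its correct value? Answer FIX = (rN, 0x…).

FIX = (r4, 0x6e)

0: ✓ CMP  NZCV=1000
1: · SUBVS
2: · MOVEQ
3: · SUBHI
4: ✓ CMP  NZCV=1001
5: · MOVLE
6: · MOVCS
7: · MOVHI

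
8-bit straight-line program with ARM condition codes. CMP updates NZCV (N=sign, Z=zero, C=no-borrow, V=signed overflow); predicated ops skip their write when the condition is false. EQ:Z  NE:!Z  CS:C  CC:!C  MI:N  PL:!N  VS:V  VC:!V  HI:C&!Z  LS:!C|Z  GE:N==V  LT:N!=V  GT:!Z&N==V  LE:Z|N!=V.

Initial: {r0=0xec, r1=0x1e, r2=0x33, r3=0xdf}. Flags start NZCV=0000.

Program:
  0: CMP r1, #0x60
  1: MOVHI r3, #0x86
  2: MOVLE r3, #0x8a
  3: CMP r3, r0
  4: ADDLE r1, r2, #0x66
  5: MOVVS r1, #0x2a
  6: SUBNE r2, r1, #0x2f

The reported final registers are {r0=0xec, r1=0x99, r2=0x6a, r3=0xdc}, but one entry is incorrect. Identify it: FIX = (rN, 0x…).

FIX = (r3, 0x8a)

0: ✓ CMP  NZCV=1000
1: · MOVHI
2: ✓ MOVLE  r3←0x8a
3: ✓ CMP  NZCV=1000
4: ✓ ADDLE  r1←0x99
5: · MOVVS
6: ✓ SUBNE  r2←0x6a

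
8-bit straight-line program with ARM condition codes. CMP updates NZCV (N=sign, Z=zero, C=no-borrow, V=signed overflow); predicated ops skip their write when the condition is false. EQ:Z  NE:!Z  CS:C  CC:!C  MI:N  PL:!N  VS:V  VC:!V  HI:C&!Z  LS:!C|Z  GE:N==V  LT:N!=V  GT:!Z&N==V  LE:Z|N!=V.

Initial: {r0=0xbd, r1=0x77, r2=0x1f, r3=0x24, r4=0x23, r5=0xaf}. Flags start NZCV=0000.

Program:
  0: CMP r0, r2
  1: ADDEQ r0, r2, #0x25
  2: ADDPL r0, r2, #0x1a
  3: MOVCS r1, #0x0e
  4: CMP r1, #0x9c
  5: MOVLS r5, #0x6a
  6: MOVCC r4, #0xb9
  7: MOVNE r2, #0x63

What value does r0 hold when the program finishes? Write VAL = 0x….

0: ✓ CMP  NZCV=1010
1: · ADDEQ
2: · ADDPL
3: ✓ MOVCS  r1←0x0e
4: ✓ CMP  NZCV=0000
5: ✓ MOVLS  r5←0x6a
6: ✓ MOVCC  r4←0xb9
7: ✓ MOVNE  r2←0x63

VAL = 0xbd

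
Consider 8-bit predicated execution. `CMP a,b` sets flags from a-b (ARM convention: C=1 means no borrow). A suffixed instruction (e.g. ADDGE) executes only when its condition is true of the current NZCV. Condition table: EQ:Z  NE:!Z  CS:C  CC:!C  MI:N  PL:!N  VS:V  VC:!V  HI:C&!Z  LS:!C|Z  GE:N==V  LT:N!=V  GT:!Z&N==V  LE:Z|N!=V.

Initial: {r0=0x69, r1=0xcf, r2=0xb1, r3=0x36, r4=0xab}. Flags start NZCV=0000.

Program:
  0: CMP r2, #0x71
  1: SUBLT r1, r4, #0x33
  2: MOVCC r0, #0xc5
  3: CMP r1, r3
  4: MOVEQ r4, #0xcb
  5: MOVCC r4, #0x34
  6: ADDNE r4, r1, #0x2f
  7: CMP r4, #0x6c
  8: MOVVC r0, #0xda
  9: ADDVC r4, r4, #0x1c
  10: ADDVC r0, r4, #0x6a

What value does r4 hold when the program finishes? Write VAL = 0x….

VAL = 0xa7

[0] flags=0011 → (cmp)
[1] flags=0011 LT?T → r1=0x78
[2] flags=0011 CC?F → skip
[3] flags=0010 → (cmp)
[4] flags=0010 EQ?F → skip
[5] flags=0010 CC?F → skip
[6] flags=0010 NE?T → r4=0xa7
[7] flags=0011 → (cmp)
[8] flags=0011 VC?F → skip
[9] flags=0011 VC?F → skip
[10] flags=0011 VC?F → skip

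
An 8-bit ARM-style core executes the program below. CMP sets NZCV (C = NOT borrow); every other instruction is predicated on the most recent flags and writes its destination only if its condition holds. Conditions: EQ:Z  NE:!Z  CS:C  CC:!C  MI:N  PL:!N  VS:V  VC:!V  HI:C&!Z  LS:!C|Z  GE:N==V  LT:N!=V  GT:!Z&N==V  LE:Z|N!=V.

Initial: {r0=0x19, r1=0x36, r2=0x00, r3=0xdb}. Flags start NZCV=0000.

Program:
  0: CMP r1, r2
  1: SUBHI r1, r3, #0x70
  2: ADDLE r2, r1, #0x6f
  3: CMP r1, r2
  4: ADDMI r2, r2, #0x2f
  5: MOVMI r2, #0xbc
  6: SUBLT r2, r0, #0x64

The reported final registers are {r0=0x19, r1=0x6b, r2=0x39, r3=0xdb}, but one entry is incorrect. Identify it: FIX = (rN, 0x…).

FIX = (r2, 0x00)

[0] flags=0010 → (cmp)
[1] flags=0010 HI?T → r1=0x6b
[2] flags=0010 LE?F → skip
[3] flags=0010 → (cmp)
[4] flags=0010 MI?F → skip
[5] flags=0010 MI?F → skip
[6] flags=0010 LT?F → skip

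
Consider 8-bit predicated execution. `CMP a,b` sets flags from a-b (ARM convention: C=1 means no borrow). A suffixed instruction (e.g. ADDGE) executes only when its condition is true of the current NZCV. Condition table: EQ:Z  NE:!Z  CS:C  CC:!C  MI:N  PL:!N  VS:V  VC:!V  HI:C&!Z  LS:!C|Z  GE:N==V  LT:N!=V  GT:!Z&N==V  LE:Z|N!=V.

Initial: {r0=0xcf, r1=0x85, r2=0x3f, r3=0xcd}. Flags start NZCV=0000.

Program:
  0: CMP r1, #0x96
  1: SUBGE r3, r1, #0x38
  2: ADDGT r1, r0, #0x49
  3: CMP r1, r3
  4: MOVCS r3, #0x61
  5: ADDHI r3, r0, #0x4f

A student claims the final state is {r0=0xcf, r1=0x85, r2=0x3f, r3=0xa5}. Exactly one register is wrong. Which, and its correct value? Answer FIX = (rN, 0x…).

0: ✓ CMP  NZCV=1000
1: · SUBGE
2: · ADDGT
3: ✓ CMP  NZCV=1000
4: · MOVCS
5: · ADDHI

FIX = (r3, 0xcd)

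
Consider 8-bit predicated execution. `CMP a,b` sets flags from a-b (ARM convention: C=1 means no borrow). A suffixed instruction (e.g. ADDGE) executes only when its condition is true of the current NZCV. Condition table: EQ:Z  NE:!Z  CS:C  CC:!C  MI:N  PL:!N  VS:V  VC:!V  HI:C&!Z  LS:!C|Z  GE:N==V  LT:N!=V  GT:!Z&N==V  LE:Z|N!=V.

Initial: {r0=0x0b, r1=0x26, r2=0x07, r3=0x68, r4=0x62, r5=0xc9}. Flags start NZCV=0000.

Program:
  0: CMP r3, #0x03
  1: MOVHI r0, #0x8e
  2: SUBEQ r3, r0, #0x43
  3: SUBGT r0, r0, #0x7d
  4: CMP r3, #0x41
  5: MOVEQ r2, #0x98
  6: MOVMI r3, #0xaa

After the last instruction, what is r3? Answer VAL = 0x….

0: ✓ CMP  NZCV=0010
1: ✓ MOVHI  r0←0x8e
2: · SUBEQ
3: ✓ SUBGT  r0←0x11
4: ✓ CMP  NZCV=0010
5: · MOVEQ
6: · MOVMI

VAL = 0x68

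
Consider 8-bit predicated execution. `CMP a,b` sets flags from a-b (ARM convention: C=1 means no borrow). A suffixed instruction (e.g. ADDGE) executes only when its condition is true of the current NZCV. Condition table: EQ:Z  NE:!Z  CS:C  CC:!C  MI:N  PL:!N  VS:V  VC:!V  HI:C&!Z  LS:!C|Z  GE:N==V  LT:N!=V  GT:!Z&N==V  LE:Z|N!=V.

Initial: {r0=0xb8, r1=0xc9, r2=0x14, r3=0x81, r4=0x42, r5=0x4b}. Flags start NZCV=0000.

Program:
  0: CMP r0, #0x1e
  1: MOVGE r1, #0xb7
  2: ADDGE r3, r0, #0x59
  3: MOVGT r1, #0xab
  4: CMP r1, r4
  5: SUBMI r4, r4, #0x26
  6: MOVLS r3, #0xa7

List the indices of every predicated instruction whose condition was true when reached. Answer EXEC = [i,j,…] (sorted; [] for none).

[0] flags=1010 → (cmp)
[1] flags=1010 GE?F → skip
[2] flags=1010 GE?F → skip
[3] flags=1010 GT?F → skip
[4] flags=1010 → (cmp)
[5] flags=1010 MI?T → r4=0x1c
[6] flags=1010 LS?F → skip

EXEC = [5]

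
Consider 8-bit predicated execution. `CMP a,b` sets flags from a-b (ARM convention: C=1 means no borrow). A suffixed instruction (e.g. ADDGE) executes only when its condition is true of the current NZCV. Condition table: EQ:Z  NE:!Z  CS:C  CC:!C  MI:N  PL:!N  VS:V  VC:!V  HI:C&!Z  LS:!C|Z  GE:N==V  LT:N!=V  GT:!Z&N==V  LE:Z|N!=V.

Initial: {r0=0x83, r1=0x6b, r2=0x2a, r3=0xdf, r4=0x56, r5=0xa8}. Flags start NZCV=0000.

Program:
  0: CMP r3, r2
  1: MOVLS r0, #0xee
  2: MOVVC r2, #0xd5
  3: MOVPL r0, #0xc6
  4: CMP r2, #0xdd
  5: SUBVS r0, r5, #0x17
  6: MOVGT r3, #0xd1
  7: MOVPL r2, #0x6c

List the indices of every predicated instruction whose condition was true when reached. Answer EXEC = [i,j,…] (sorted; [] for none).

EXEC = [2]

0: ✓ CMP  NZCV=1010
1: · MOVLS
2: ✓ MOVVC  r2←0xd5
3: · MOVPL
4: ✓ CMP  NZCV=1000
5: · SUBVS
6: · MOVGT
7: · MOVPL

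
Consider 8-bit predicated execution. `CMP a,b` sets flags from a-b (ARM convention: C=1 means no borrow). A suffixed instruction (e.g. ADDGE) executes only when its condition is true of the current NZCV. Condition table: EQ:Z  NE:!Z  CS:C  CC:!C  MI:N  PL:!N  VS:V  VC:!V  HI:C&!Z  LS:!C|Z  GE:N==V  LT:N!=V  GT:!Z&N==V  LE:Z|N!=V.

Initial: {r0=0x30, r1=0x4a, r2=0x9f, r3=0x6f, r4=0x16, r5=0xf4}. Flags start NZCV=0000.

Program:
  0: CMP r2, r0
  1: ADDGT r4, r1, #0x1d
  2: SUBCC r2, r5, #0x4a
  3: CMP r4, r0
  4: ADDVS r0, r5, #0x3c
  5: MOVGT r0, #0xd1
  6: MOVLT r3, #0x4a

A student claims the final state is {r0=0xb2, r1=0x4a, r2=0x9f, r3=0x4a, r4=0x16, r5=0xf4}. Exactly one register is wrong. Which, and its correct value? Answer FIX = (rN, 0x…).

[0] flags=0011 → (cmp)
[1] flags=0011 GT?F → skip
[2] flags=0011 CC?F → skip
[3] flags=1000 → (cmp)
[4] flags=1000 VS?F → skip
[5] flags=1000 GT?F → skip
[6] flags=1000 LT?T → r3=0x4a

FIX = (r0, 0x30)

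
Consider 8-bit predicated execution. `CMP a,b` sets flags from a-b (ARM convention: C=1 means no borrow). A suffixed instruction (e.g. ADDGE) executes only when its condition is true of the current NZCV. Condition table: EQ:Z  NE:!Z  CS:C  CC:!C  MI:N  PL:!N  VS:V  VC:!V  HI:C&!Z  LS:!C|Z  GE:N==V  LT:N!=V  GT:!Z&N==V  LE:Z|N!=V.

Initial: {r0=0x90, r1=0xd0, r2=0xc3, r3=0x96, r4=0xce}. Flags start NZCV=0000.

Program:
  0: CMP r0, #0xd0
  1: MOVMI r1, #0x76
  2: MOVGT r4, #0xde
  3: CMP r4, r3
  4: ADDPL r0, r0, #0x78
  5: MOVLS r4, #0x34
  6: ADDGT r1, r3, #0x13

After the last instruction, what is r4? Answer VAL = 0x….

VAL = 0xce

[0] flags=1000 → (cmp)
[1] flags=1000 MI?T → r1=0x76
[2] flags=1000 GT?F → skip
[3] flags=0010 → (cmp)
[4] flags=0010 PL?T → r0=0x08
[5] flags=0010 LS?F → skip
[6] flags=0010 GT?T → r1=0xa9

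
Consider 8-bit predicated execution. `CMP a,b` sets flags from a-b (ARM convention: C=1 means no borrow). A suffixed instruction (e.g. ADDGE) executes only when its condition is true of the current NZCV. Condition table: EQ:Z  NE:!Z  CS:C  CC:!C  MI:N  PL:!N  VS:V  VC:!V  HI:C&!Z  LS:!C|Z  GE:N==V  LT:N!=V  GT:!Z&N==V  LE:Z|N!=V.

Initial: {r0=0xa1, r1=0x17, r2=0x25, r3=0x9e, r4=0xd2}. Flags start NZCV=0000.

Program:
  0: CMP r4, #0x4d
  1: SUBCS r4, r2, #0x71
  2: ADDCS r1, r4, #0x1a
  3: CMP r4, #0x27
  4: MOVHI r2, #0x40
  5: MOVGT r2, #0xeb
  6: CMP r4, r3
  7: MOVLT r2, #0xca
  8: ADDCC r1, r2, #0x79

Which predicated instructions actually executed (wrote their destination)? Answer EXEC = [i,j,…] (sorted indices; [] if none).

0: ✓ CMP  NZCV=1010
1: ✓ SUBCS  r4←0xb4
2: ✓ ADDCS  r1←0xce
3: ✓ CMP  NZCV=1010
4: ✓ MOVHI  r2←0x40
5: · MOVGT
6: ✓ CMP  NZCV=0010
7: · MOVLT
8: · ADDCC

EXEC = [1,2,4]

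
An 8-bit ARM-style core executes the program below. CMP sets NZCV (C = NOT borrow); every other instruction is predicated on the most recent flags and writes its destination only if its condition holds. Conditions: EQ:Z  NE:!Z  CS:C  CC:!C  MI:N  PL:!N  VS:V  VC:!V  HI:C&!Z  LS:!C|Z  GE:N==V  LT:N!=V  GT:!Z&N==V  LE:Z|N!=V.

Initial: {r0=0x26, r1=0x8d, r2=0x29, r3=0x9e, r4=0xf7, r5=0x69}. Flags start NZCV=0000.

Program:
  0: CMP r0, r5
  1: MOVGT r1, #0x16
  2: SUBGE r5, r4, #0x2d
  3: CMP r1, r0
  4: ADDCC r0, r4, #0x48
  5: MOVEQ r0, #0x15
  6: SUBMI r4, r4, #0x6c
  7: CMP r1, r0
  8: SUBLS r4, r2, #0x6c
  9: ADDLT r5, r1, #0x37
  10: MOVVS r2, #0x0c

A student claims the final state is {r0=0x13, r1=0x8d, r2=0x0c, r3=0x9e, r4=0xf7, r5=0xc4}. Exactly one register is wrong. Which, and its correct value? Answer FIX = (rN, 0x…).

FIX = (r0, 0x26)

0: ✓ CMP  NZCV=1000
1: · MOVGT
2: · SUBGE
3: ✓ CMP  NZCV=0011
4: · ADDCC
5: · MOVEQ
6: · SUBMI
7: ✓ CMP  NZCV=0011
8: · SUBLS
9: ✓ ADDLT  r5←0xc4
10: ✓ MOVVS  r2←0x0c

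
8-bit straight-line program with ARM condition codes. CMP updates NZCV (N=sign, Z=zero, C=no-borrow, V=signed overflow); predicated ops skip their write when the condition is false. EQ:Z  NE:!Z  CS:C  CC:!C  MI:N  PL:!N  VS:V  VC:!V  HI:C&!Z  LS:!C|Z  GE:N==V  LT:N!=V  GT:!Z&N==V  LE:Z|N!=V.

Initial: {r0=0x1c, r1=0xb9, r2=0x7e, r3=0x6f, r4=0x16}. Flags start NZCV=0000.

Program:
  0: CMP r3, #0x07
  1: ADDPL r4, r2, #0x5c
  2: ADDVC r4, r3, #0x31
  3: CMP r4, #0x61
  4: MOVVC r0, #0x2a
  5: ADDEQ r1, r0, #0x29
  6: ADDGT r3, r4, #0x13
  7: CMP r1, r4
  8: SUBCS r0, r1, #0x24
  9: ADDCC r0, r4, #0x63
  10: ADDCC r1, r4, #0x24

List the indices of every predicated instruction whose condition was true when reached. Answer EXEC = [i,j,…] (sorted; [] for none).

EXEC = [1,2,8]

0: ✓ CMP  NZCV=0010
1: ✓ ADDPL  r4←0xda
2: ✓ ADDVC  r4←0xa0
3: ✓ CMP  NZCV=0011
4: · MOVVC
5: · ADDEQ
6: · ADDGT
7: ✓ CMP  NZCV=0010
8: ✓ SUBCS  r0←0x95
9: · ADDCC
10: · ADDCC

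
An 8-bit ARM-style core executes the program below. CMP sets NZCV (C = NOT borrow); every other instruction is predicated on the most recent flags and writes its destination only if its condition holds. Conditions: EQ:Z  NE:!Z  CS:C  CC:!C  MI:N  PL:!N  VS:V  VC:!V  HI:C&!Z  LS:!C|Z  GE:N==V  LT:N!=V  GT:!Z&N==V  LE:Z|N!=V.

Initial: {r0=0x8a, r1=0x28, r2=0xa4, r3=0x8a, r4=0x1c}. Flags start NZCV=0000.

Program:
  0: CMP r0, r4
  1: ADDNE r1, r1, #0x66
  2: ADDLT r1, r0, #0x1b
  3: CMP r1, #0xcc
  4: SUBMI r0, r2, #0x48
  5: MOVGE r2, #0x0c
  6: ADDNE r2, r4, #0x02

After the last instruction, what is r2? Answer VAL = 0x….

[0] flags=0011 → (cmp)
[1] flags=0011 NE?T → r1=0x8e
[2] flags=0011 LT?T → r1=0xa5
[3] flags=1000 → (cmp)
[4] flags=1000 MI?T → r0=0x5c
[5] flags=1000 GE?F → skip
[6] flags=1000 NE?T → r2=0x1e

VAL = 0x1e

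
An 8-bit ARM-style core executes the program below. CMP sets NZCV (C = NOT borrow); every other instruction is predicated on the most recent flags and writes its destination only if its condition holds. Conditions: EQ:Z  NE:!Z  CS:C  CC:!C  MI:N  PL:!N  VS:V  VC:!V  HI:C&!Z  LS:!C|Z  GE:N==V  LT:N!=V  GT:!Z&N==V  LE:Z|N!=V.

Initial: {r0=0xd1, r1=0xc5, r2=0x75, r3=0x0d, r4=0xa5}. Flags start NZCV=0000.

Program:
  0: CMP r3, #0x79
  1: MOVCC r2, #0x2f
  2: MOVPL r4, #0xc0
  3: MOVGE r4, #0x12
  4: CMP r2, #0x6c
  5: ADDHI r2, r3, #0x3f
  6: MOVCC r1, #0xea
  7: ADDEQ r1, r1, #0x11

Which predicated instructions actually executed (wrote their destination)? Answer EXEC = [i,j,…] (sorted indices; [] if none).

0: ✓ CMP  NZCV=1000
1: ✓ MOVCC  r2←0x2f
2: · MOVPL
3: · MOVGE
4: ✓ CMP  NZCV=1000
5: · ADDHI
6: ✓ MOVCC  r1←0xea
7: · ADDEQ

EXEC = [1,6]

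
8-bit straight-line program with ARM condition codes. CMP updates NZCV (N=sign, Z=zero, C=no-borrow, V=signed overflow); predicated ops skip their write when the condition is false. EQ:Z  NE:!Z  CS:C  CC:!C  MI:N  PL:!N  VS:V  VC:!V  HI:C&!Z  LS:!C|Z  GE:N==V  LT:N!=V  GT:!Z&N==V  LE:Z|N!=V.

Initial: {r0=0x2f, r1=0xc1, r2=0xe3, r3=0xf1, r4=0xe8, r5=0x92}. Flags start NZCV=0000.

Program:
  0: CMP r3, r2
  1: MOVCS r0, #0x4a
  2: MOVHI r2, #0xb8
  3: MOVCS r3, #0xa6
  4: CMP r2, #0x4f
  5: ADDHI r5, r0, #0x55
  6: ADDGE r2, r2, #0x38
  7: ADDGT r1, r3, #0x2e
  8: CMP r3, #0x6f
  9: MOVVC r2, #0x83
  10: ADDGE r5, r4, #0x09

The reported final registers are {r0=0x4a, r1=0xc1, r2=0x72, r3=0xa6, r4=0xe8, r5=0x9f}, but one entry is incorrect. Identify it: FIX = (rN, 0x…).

FIX = (r2, 0xb8)

0: ✓ CMP  NZCV=0010
1: ✓ MOVCS  r0←0x4a
2: ✓ MOVHI  r2←0xb8
3: ✓ MOVCS  r3←0xa6
4: ✓ CMP  NZCV=0011
5: ✓ ADDHI  r5←0x9f
6: · ADDGE
7: · ADDGT
8: ✓ CMP  NZCV=0011
9: · MOVVC
10: · ADDGE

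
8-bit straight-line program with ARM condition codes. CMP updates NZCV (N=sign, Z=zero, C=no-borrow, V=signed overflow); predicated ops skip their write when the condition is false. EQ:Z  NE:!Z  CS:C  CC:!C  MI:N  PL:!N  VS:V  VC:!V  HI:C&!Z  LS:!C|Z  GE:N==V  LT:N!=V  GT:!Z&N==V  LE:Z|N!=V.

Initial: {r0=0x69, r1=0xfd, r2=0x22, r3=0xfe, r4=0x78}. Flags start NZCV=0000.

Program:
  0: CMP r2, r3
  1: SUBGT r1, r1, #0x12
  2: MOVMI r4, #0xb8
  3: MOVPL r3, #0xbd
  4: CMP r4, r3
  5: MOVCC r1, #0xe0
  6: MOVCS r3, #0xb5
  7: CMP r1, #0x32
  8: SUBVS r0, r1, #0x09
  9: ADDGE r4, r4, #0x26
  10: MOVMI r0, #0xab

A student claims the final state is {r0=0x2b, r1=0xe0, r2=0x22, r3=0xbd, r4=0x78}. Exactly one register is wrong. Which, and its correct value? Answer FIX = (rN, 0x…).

FIX = (r0, 0xab)

[0] flags=0000 → (cmp)
[1] flags=0000 GT?T → r1=0xeb
[2] flags=0000 MI?F → skip
[3] flags=0000 PL?T → r3=0xbd
[4] flags=1001 → (cmp)
[5] flags=1001 CC?T → r1=0xe0
[6] flags=1001 CS?F → skip
[7] flags=1010 → (cmp)
[8] flags=1010 VS?F → skip
[9] flags=1010 GE?F → skip
[10] flags=1010 MI?T → r0=0xab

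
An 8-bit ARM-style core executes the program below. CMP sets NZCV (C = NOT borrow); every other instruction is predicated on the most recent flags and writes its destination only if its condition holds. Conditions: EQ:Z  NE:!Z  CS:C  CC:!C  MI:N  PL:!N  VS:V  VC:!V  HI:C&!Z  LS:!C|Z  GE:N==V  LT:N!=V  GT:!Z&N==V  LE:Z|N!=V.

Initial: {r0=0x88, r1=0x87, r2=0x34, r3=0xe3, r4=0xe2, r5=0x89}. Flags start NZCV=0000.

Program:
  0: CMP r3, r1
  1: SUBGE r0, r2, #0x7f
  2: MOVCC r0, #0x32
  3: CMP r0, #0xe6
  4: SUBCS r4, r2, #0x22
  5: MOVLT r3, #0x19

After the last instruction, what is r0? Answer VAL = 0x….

0: ✓ CMP  NZCV=0010
1: ✓ SUBGE  r0←0xb5
2: · MOVCC
3: ✓ CMP  NZCV=1000
4: · SUBCS
5: ✓ MOVLT  r3←0x19

VAL = 0xb5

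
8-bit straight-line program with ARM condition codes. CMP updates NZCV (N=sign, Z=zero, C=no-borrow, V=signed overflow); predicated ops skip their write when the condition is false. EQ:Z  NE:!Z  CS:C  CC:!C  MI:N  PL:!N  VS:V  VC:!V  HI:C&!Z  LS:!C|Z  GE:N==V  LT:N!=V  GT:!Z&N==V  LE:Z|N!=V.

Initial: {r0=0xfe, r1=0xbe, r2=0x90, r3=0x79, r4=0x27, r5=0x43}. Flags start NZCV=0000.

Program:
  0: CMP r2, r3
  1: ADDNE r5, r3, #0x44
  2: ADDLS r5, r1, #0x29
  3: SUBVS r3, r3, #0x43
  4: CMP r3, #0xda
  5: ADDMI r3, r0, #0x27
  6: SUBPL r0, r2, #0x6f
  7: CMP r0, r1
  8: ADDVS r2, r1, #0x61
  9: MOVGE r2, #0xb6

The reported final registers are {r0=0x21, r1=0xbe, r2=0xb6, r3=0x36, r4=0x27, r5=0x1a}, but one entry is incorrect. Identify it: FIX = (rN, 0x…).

[0] flags=0011 → (cmp)
[1] flags=0011 NE?T → r5=0xbd
[2] flags=0011 LS?F → skip
[3] flags=0011 VS?T → r3=0x36
[4] flags=0000 → (cmp)
[5] flags=0000 MI?F → skip
[6] flags=0000 PL?T → r0=0x21
[7] flags=0000 → (cmp)
[8] flags=0000 VS?F → skip
[9] flags=0000 GE?T → r2=0xb6

FIX = (r5, 0xbd)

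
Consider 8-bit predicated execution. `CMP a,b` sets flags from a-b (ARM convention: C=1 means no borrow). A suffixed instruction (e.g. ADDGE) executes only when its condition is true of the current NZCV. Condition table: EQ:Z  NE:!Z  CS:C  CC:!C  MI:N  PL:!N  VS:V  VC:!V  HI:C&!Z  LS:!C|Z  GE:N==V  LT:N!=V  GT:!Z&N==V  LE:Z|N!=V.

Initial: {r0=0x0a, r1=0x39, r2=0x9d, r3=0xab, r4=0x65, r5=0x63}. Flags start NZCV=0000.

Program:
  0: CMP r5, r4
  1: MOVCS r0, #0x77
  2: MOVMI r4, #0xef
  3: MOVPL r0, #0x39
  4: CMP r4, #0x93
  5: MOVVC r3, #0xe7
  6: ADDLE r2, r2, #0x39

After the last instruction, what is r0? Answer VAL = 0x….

[0] flags=1000 → (cmp)
[1] flags=1000 CS?F → skip
[2] flags=1000 MI?T → r4=0xef
[3] flags=1000 PL?F → skip
[4] flags=0010 → (cmp)
[5] flags=0010 VC?T → r3=0xe7
[6] flags=0010 LE?F → skip

VAL = 0x0a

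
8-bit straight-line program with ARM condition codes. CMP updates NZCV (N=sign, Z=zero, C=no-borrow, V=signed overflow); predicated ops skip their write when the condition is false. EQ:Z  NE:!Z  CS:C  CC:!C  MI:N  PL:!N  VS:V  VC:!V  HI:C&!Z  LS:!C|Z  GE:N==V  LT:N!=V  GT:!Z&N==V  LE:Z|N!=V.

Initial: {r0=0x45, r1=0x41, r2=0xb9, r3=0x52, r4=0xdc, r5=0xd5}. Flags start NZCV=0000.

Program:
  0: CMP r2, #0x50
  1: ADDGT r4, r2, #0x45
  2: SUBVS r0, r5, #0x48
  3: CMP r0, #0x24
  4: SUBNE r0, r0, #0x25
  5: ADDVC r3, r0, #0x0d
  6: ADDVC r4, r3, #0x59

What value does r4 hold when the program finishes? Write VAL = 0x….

VAL = 0xdc

[0] flags=0011 → (cmp)
[1] flags=0011 GT?F → skip
[2] flags=0011 VS?T → r0=0x8d
[3] flags=0011 → (cmp)
[4] flags=0011 NE?T → r0=0x68
[5] flags=0011 VC?F → skip
[6] flags=0011 VC?F → skip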